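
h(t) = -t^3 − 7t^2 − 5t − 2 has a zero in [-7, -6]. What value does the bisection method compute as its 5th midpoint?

-6.28125

midpoint -6.5: h = 9.375 > 0 → [-6.5, -6]
midpoint -6.25: h = -0.046875 < 0 → [-6.5, -6.25]
midpoint -6.375: h = 4.474609 > 0 → [-6.375, -6.25]
midpoint -6.3125: h = 2.1672 > 0 → [-6.3125, -6.25]
midpoint -6.28125: h = 1.0486 > 0 → [-6.28125, -6.25]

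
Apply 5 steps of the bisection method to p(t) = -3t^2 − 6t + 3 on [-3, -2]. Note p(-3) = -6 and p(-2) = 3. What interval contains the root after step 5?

[-2.4375, -2.40625]

t = -2.5 gives p = -0.75, negative; keep [-2.5, -2]
t = -2.25 gives p = 1.3125, positive; keep [-2.5, -2.25]
t = -2.375 gives p = 0.328125, positive; keep [-2.5, -2.375]
t = -2.4375 gives p = -0.1992, negative; keep [-2.4375, -2.375]
t = -2.40625 gives p = 0.0674, positive; keep [-2.4375, -2.40625]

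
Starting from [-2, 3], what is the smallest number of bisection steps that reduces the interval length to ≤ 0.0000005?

24

Width after n steps is 5/2^n. Need 2^n ≥ 5/0.0000005 = 10000000.
2^23 = 8388608 < 10000000 ≤ 2^24 = 16777216, so n = 24.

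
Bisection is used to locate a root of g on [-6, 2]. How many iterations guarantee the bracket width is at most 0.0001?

Width after n steps is 8/2^n. Need 2^n ≥ 8/0.0001 = 80000.
2^16 = 65536 < 80000 ≤ 2^17 = 131072, so n = 17.

17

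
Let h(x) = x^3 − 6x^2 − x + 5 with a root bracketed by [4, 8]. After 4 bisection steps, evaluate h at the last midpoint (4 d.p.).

h(6) = -1 < 0, so the root lies in [6, 8]
h(7) = 47 > 0, so the root lies in [6, 7]
h(6.5) = 19.625 > 0, so the root lies in [6, 6.5]
h(6.25) = 8.5156 > 0, so the root lies in [6, 6.25]

8.5156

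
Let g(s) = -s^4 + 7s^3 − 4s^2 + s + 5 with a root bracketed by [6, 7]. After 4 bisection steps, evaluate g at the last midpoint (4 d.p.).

-4.2649

midpoint 6.5: g = -20.1875 < 0 → [6, 6.5]
midpoint 6.25: g = 38.105469 > 0 → [6.25, 6.5]
midpoint 6.375: g = 10.73999 > 0 → [6.375, 6.5]
midpoint 6.4375: g = -4.2649 < 0 → [6.375, 6.4375]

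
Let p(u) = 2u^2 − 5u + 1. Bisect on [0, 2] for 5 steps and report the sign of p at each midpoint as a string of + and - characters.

---++

u = 1 gives p = -2, negative; keep [0, 1]
u = 0.5 gives p = -1, negative; keep [0, 0.5]
u = 0.25 gives p = -0.125, negative; keep [0, 0.25]
u = 0.125 gives p = 0.4062, positive; keep [0.125, 0.25]
u = 0.1875 gives p = 0.1328, positive; keep [0.1875, 0.25]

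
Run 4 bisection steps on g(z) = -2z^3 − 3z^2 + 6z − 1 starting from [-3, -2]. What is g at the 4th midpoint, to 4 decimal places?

0.0288

m = -2.5, g(m) = -3.5 (−); new bracket [-3, -2.5]
m = -2.75, g(m) = 1.40625 (+); new bracket [-2.75, -2.5]
m = -2.625, g(m) = -1.246094 (−); new bracket [-2.75, -2.625]
m = -2.6875, g(m) = 0.0288 (+); new bracket [-2.6875, -2.625]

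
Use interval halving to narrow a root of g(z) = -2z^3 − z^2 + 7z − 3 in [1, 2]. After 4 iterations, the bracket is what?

[1.25, 1.3125]

z = 1.5 gives g = -1.5, negative; keep [1, 1.5]
z = 1.25 gives g = 0.28125, positive; keep [1.25, 1.5]
z = 1.375 gives g = -0.464844, negative; keep [1.25, 1.375]
z = 1.3125 gives g = -0.0571, negative; keep [1.25, 1.3125]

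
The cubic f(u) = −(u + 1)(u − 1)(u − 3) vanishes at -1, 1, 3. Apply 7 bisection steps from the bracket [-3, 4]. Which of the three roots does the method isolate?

m = 0.5, f(m) = -1.875 (−); new bracket [-3, 0.5]
m = -1.25, f(m) = 2.390625 (+); new bracket [-1.25, 0.5]
m = -0.375, f(m) = -2.900391 (−); new bracket [-1.25, -0.375]
m = -0.8125, f(m) = -1.2957 (−); new bracket [-1.25, -0.8125]
m = -1.03125, f(m) = 0.2559 (+); new bracket [-1.03125, -0.8125]
m = -0.921875, f(m) = -0.5889 (−); new bracket [-1.03125, -0.921875]
m = -0.9765625, f(m) = -0.1842 (−); new bracket [-1.03125, -0.9765625]

-1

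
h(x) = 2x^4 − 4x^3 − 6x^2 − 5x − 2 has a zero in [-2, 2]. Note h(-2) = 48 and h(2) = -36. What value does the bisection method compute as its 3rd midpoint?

m = 0, h(m) = -2 (−); new bracket [-2, 0]
m = -1, h(m) = 3 (+); new bracket [-1, 0]
m = -0.5, h(m) = -0.375 (−); new bracket [-1, -0.5]

-0.5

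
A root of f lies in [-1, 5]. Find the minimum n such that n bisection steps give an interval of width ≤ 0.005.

11

Width after n steps is 6/2^n. Need 2^n ≥ 6/0.005 = 1200.
2^10 = 1024 < 1200 ≤ 2^11 = 2048, so n = 11.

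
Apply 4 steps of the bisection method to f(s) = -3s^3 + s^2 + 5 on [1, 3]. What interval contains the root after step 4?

s = 2 gives f = -15, negative; keep [1, 2]
s = 1.5 gives f = -2.875, negative; keep [1, 1.5]
s = 1.25 gives f = 0.703125, positive; keep [1.25, 1.5]
s = 1.375 gives f = -0.9082, negative; keep [1.25, 1.375]

[1.25, 1.375]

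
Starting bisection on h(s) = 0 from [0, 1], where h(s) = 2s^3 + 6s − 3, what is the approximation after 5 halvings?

0.46875

midpoint 0.5: h = 0.25 > 0 → [0, 0.5]
midpoint 0.25: h = -1.46875 < 0 → [0.25, 0.5]
midpoint 0.375: h = -0.644531 < 0 → [0.375, 0.5]
midpoint 0.4375: h = -0.2075 < 0 → [0.4375, 0.5]
midpoint 0.46875: h = 0.0185 > 0 → [0.4375, 0.46875]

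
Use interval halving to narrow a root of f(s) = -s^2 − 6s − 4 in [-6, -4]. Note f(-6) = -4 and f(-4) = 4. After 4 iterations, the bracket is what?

[-5.25, -5.125]

f(-5) = 1 > 0, so the root lies in [-6, -5]
f(-5.5) = -1.25 < 0, so the root lies in [-5.5, -5]
f(-5.25) = -0.0625 < 0, so the root lies in [-5.25, -5]
f(-5.125) = 0.4844 > 0, so the root lies in [-5.25, -5.125]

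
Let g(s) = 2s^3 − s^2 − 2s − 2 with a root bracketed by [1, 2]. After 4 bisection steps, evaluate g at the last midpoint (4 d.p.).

s = 1.5 gives g = -0.5, negative; keep [1.5, 2]
s = 1.75 gives g = 2.15625, positive; keep [1.5, 1.75]
s = 1.625 gives g = 0.691406, positive; keep [1.5, 1.625]
s = 1.5625 gives g = 0.063, positive; keep [1.5, 1.5625]

0.0630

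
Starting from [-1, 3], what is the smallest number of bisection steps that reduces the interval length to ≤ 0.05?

7

Width after n steps is 4/2^n. Need 2^n ≥ 4/0.05 = 80.
2^6 = 64 < 80 ≤ 2^7 = 128, so n = 7.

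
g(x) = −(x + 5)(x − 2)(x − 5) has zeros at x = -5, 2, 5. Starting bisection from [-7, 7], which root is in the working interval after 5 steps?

-5

g(0) = -50 < 0, so the root lies in [-7, 0]
g(-3.5) = -70.125 < 0, so the root lies in [-7, -3.5]
g(-5.25) = 18.578125 > 0, so the root lies in [-5.25, -3.5]
g(-4.375) = -37.3535 < 0, so the root lies in [-5.25, -4.375]
g(-4.8125) = -12.5339 < 0, so the root lies in [-5.25, -4.8125]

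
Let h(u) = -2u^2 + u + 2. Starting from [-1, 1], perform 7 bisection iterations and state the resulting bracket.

u = 0 gives h = 2, positive; keep [-1, 0]
u = -0.5 gives h = 1, positive; keep [-1, -0.5]
u = -0.75 gives h = 0.125, positive; keep [-1, -0.75]
u = -0.875 gives h = -0.4062, negative; keep [-0.875, -0.75]
u = -0.8125 gives h = -0.1328, negative; keep [-0.8125, -0.75]
u = -0.78125 gives h = -0.002, negative; keep [-0.78125, -0.75]
u = -0.765625 gives h = 0.062, positive; keep [-0.78125, -0.765625]

[-0.78125, -0.765625]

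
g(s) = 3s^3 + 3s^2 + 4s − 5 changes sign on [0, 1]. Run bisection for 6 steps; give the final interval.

[0.671875, 0.6875]

m = 0.5, g(m) = -1.875 (−); new bracket [0.5, 1]
m = 0.75, g(m) = 0.953125 (+); new bracket [0.5, 0.75]
m = 0.625, g(m) = -0.595703 (−); new bracket [0.625, 0.75]
m = 0.6875, g(m) = 0.1428 (+); new bracket [0.625, 0.6875]
m = 0.65625, g(m) = -0.2351 (−); new bracket [0.65625, 0.6875]
m = 0.671875, g(m) = -0.0484 (−); new bracket [0.671875, 0.6875]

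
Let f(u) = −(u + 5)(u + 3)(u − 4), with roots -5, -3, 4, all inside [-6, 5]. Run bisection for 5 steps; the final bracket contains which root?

midpoint -0.5: f = 50.625 > 0 → [-0.5, 5]
midpoint 2.25: f = 66.609375 > 0 → [2.25, 5]
midpoint 3.625: f = 21.427734 > 0 → [3.625, 5]
midpoint 4.3125: f = -21.2805 < 0 → [3.625, 4.3125]
midpoint 3.96875: f = 1.9532 > 0 → [3.96875, 4.3125]

4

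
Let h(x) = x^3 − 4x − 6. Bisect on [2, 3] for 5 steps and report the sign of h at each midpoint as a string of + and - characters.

-++++

midpoint 2.5: h = -0.375 < 0 → [2.5, 3]
midpoint 2.75: h = 3.796875 > 0 → [2.5, 2.75]
midpoint 2.625: h = 1.587891 > 0 → [2.5, 2.625]
midpoint 2.5625: h = 0.5764 > 0 → [2.5, 2.5625]
midpoint 2.53125: h = 0.0933 > 0 → [2.5, 2.53125]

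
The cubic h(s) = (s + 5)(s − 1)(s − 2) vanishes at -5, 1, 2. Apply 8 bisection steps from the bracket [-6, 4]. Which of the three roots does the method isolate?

-5

m = -1, h(m) = 24 (+); new bracket [-6, -1]
m = -3.5, h(m) = 37.125 (+); new bracket [-6, -3.5]
m = -4.75, h(m) = 9.703125 (+); new bracket [-6, -4.75]
m = -5.375, h(m) = -17.6309 (−); new bracket [-5.375, -4.75]
m = -5.0625, h(m) = -2.676 (−); new bracket [-5.0625, -4.75]
m = -4.90625, h(m) = 3.8241 (+); new bracket [-5.0625, -4.90625]
m = -4.984375, h(m) = 0.6531 (+); new bracket [-5.0625, -4.984375]
m = -5.0234375, h(m) = -0.9915 (−); new bracket [-5.0234375, -4.984375]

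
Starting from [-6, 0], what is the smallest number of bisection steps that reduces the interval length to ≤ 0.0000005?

24

Width after n steps is 6/2^n. Need 2^n ≥ 6/0.0000005 = 12000000.
2^23 = 8388608 < 12000000 ≤ 2^24 = 16777216, so n = 24.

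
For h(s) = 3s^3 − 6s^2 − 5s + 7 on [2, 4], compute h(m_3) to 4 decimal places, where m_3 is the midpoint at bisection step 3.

s = 3 gives h = 19, positive; keep [2, 3]
s = 2.5 gives h = 3.875, positive; keep [2, 2.5]
s = 2.25 gives h = -0.453125, negative; keep [2.25, 2.5]

-0.4531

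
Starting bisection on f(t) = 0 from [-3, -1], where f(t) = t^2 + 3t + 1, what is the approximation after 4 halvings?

m = -2, f(m) = -1 (−); new bracket [-3, -2]
m = -2.5, f(m) = -0.25 (−); new bracket [-3, -2.5]
m = -2.75, f(m) = 0.3125 (+); new bracket [-2.75, -2.5]
m = -2.625, f(m) = 0.0156 (+); new bracket [-2.625, -2.5]

-2.625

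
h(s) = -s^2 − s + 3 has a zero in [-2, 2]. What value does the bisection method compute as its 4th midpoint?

1.25

h(0) = 3 > 0, so the root lies in [0, 2]
h(1) = 1 > 0, so the root lies in [1, 2]
h(1.5) = -0.75 < 0, so the root lies in [1, 1.5]
h(1.25) = 0.1875 > 0, so the root lies in [1.25, 1.5]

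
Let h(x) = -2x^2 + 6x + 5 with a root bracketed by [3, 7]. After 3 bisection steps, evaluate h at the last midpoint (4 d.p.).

m = 5, h(m) = -15 (−); new bracket [3, 5]
m = 4, h(m) = -3 (−); new bracket [3, 4]
m = 3.5, h(m) = 1.5 (+); new bracket [3.5, 4]

1.5000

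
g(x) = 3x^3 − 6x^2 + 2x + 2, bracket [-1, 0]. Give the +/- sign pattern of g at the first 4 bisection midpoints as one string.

x = -0.5 gives g = -0.875, negative; keep [-0.5, 0]
x = -0.25 gives g = 1.078125, positive; keep [-0.5, -0.25]
x = -0.375 gives g = 0.248047, positive; keep [-0.5, -0.375]
x = -0.4375 gives g = -0.2747, negative; keep [-0.4375, -0.375]

-++-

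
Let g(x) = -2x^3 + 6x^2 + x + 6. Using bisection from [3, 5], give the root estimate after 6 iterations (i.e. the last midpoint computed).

m = 4, g(m) = -22 (−); new bracket [3, 4]
m = 3.5, g(m) = -2.75 (−); new bracket [3, 3.5]
m = 3.25, g(m) = 3.96875 (+); new bracket [3.25, 3.5]
m = 3.375, g(m) = 0.832 (+); new bracket [3.375, 3.5]
m = 3.4375, g(m) = -0.9019 (−); new bracket [3.375, 3.4375]
m = 3.40625, g(m) = -0.0208 (−); new bracket [3.375, 3.40625]

3.40625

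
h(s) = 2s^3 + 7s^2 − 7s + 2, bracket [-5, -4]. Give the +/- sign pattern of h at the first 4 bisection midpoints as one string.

midpoint -4.5: h = -7 < 0 → [-4.5, -4]
midpoint -4.25: h = 4.65625 > 0 → [-4.5, -4.25]
midpoint -4.375: h = -0.871094 < 0 → [-4.375, -4.25]
midpoint -4.3125: h = 1.9663 > 0 → [-4.375, -4.3125]

-+-+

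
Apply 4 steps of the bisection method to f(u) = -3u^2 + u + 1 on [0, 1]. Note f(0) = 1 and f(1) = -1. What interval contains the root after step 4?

[0.75, 0.8125]

f(0.5) = 0.75 > 0, so the root lies in [0.5, 1]
f(0.75) = 0.0625 > 0, so the root lies in [0.75, 1]
f(0.875) = -0.421875 < 0, so the root lies in [0.75, 0.875]
f(0.8125) = -0.168 < 0, so the root lies in [0.75, 0.8125]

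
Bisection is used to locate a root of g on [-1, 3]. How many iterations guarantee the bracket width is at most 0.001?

12

Width after n steps is 4/2^n. Need 2^n ≥ 4/0.001 = 4000.
2^11 = 2048 < 4000 ≤ 2^12 = 4096, so n = 12.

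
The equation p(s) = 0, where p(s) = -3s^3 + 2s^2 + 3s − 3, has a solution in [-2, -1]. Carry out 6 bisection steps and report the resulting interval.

midpoint -1.5: p = 7.125 > 0 → [-1.5, -1]
midpoint -1.25: p = 2.234375 > 0 → [-1.25, -1]
midpoint -1.125: p = 0.427734 > 0 → [-1.125, -1]
midpoint -1.0625: p = -0.3313 < 0 → [-1.125, -1.0625]
midpoint -1.09375: p = 0.0367 > 0 → [-1.09375, -1.0625]
midpoint -1.078125: p = -0.1502 < 0 → [-1.09375, -1.078125]

[-1.09375, -1.078125]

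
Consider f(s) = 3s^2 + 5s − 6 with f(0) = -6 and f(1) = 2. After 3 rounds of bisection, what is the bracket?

f(0.5) = -2.75 < 0, so the root lies in [0.5, 1]
f(0.75) = -0.5625 < 0, so the root lies in [0.75, 1]
f(0.875) = 0.671875 > 0, so the root lies in [0.75, 0.875]

[0.75, 0.875]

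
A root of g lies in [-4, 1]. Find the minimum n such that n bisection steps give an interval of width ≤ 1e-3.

Width after n steps is 5/2^n. Need 2^n ≥ 5/1e-3 = 5000.
2^12 = 4096 < 5000 ≤ 2^13 = 8192, so n = 13.

13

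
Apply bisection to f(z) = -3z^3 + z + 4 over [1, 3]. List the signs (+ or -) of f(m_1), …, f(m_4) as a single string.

---+

midpoint 2: f = -18 < 0 → [1, 2]
midpoint 1.5: f = -4.625 < 0 → [1, 1.5]
midpoint 1.25: f = -0.609375 < 0 → [1, 1.25]
midpoint 1.125: f = 0.8535 > 0 → [1.125, 1.25]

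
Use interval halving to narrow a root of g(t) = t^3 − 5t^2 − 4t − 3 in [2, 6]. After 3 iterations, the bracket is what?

[5.5, 6]

midpoint 4: g = -35 < 0 → [4, 6]
midpoint 5: g = -23 < 0 → [5, 6]
midpoint 5.5: g = -9.875 < 0 → [5.5, 6]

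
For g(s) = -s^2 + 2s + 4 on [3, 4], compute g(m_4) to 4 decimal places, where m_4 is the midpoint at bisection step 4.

midpoint 3.5: g = -1.25 < 0 → [3, 3.5]
midpoint 3.25: g = -0.0625 < 0 → [3, 3.25]
midpoint 3.125: g = 0.484375 > 0 → [3.125, 3.25]
midpoint 3.1875: g = 0.2148 > 0 → [3.1875, 3.25]

0.2148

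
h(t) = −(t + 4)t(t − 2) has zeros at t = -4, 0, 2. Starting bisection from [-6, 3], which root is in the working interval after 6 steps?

t = -1.5 gives h = -13.125, negative; keep [-6, -1.5]
t = -3.75 gives h = -5.390625, negative; keep [-6, -3.75]
t = -4.875 gives h = 29.326172, positive; keep [-4.875, -3.75]
t = -4.3125 gives h = 8.5071, positive; keep [-4.3125, -3.75]
t = -4.03125 gives h = 0.7598, positive; keep [-4.03125, -3.75]
t = -3.890625 gives h = -2.5067, negative; keep [-4.03125, -3.890625]

-4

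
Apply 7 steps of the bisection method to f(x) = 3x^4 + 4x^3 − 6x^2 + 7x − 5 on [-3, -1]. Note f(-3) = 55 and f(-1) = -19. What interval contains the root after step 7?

[-2.578125, -2.5625]

midpoint -2: f = -27 < 0 → [-3, -2]
midpoint -2.5: f = -5.3125 < 0 → [-3, -2.5]
midpoint -2.75: f = 18.761719 > 0 → [-2.75, -2.5]
midpoint -2.625: f = 5.3718 > 0 → [-2.625, -2.5]
midpoint -2.5625: f = -0.2885 < 0 → [-2.625, -2.5625]
midpoint -2.59375: f = 2.4596 > 0 → [-2.59375, -2.5625]
midpoint -2.578125: f = 1.0654 > 0 → [-2.578125, -2.5625]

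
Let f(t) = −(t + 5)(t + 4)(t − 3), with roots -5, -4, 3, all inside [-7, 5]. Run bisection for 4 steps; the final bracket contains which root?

3

m = -1, f(m) = 48 (+); new bracket [-1, 5]
m = 2, f(m) = 42 (+); new bracket [2, 5]
m = 3.5, f(m) = -31.875 (−); new bracket [2, 3.5]
m = 2.75, f(m) = 13.0781 (+); new bracket [2.75, 3.5]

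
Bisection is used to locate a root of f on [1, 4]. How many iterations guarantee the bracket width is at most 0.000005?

20

Width after n steps is 3/2^n. Need 2^n ≥ 3/0.000005 = 600000.
2^19 = 524288 < 600000 ≤ 2^20 = 1048576, so n = 20.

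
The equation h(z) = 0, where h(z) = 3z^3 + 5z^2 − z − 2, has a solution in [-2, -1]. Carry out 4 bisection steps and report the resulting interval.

[-1.625, -1.5625]

midpoint -1.5: h = 0.625 > 0 → [-2, -1.5]
midpoint -1.75: h = -1.015625 < 0 → [-1.75, -1.5]
midpoint -1.625: h = -0.044922 < 0 → [-1.625, -1.5]
midpoint -1.5625: h = 0.3254 > 0 → [-1.625, -1.5625]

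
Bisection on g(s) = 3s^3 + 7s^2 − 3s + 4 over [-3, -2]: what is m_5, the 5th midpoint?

g(-2.5) = 8.375 > 0, so the root lies in [-3, -2.5]
g(-2.75) = 2.796875 > 0, so the root lies in [-3, -2.75]
g(-2.875) = -0.806641 < 0, so the root lies in [-2.875, -2.75]
g(-2.8125) = 1.0667 > 0, so the root lies in [-2.875, -2.8125]
g(-2.84375) = 0.1482 > 0, so the root lies in [-2.875, -2.84375]

-2.84375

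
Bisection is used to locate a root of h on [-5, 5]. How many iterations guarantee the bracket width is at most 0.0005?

15

Width after n steps is 10/2^n. Need 2^n ≥ 10/0.0005 = 20000.
2^14 = 16384 < 20000 ≤ 2^15 = 32768, so n = 15.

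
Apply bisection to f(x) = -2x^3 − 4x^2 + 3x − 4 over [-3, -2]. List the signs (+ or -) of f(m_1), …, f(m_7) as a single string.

midpoint -2.5: f = -5.25 < 0 → [-3, -2.5]
midpoint -2.75: f = -0.90625 < 0 → [-3, -2.75]
midpoint -2.875: f = 1.839844 > 0 → [-2.875, -2.75]
midpoint -2.8125: f = 0.4165 > 0 → [-2.8125, -2.75]
midpoint -2.78125: f = -0.2573 < 0 → [-2.8125, -2.78125]
midpoint -2.796875: f = 0.0765 > 0 → [-2.796875, -2.78125]
midpoint -2.7890625: f = -0.0912 < 0 → [-2.796875, -2.7890625]

--++-+-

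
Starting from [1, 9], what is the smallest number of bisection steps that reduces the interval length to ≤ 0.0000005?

24

Width after n steps is 8/2^n. Need 2^n ≥ 8/0.0000005 = 16000000.
2^23 = 8388608 < 16000000 ≤ 2^24 = 16777216, so n = 24.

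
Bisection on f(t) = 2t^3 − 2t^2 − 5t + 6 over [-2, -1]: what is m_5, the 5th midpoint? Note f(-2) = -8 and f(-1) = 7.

-1.65625

midpoint -1.5: f = 2.25 > 0 → [-2, -1.5]
midpoint -1.75: f = -2.09375 < 0 → [-1.75, -1.5]
midpoint -1.625: f = 0.261719 > 0 → [-1.75, -1.625]
midpoint -1.6875: f = -0.8687 < 0 → [-1.6875, -1.625]
midpoint -1.65625: f = -0.2918 < 0 → [-1.65625, -1.625]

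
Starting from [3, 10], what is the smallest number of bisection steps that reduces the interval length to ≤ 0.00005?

Width after n steps is 7/2^n. Need 2^n ≥ 7/0.00005 = 140000.
2^17 = 131072 < 140000 ≤ 2^18 = 262144, so n = 18.

18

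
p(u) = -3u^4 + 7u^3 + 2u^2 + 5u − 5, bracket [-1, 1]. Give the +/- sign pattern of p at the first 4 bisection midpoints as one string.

--++

u = 0 gives p = -5, negative; keep [0, 1]
u = 0.5 gives p = -1.3125, negative; keep [0.5, 1]
u = 0.75 gives p = 1.878906, positive; keep [0.5, 0.75]
u = 0.625 gives p = 0.1575, positive; keep [0.5, 0.625]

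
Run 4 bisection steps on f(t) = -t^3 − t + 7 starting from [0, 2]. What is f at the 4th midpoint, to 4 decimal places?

f(1) = 5 > 0, so the root lies in [1, 2]
f(1.5) = 2.125 > 0, so the root lies in [1.5, 2]
f(1.75) = -0.109375 < 0, so the root lies in [1.5, 1.75]
f(1.625) = 1.084 > 0, so the root lies in [1.625, 1.75]

1.0840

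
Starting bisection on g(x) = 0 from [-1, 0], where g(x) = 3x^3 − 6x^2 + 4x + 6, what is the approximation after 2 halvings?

m = -0.5, g(m) = 2.125 (+); new bracket [-1, -0.5]
m = -0.75, g(m) = -1.640625 (−); new bracket [-0.75, -0.5]

-0.75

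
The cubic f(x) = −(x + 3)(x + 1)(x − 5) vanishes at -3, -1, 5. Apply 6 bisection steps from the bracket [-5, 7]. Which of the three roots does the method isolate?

m = 1, f(m) = 32 (+); new bracket [1, 7]
m = 4, f(m) = 35 (+); new bracket [4, 7]
m = 5.5, f(m) = -27.625 (−); new bracket [4, 5.5]
m = 4.75, f(m) = 11.1406 (+); new bracket [4.75, 5.5]
m = 5.125, f(m) = -6.2207 (−); new bracket [4.75, 5.125]
m = 4.9375, f(m) = 2.9456 (+); new bracket [4.9375, 5.125]

5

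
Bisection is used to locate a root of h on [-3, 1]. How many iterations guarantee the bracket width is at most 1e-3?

Width after n steps is 4/2^n. Need 2^n ≥ 4/1e-3 = 4000.
2^11 = 2048 < 4000 ≤ 2^12 = 4096, so n = 12.

12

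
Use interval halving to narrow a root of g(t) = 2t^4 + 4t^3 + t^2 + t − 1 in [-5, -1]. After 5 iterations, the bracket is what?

m = -3, g(m) = 59 (+); new bracket [-3, -1]
m = -2, g(m) = 1 (+); new bracket [-2, -1]
m = -1.5, g(m) = -3.625 (−); new bracket [-2, -1.5]
m = -1.75, g(m) = -2.3672 (−); new bracket [-2, -1.75]
m = -1.875, g(m) = -1.0073 (−); new bracket [-2, -1.875]

[-2, -1.875]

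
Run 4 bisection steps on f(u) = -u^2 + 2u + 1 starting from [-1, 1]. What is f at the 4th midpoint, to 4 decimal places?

0.1094

m = 0, f(m) = 1 (+); new bracket [-1, 0]
m = -0.5, f(m) = -0.25 (−); new bracket [-0.5, 0]
m = -0.25, f(m) = 0.4375 (+); new bracket [-0.5, -0.25]
m = -0.375, f(m) = 0.1094 (+); new bracket [-0.5, -0.375]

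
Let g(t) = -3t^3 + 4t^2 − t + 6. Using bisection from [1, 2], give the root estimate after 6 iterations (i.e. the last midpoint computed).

g(1.5) = 3.375 > 0, so the root lies in [1.5, 2]
g(1.75) = 0.421875 > 0, so the root lies in [1.75, 2]
g(1.875) = -1.587891 < 0, so the root lies in [1.75, 1.875]
g(1.8125) = -0.5349 < 0, so the root lies in [1.75, 1.8125]
g(1.78125) = -0.0448 < 0, so the root lies in [1.75, 1.78125]
g(1.765625) = 0.1915 > 0, so the root lies in [1.765625, 1.78125]

1.765625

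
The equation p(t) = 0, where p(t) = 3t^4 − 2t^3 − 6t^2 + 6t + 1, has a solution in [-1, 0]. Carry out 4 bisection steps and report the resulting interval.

[-0.1875, -0.125]

t = -0.5 gives p = -3.0625, negative; keep [-0.5, 0]
t = -0.25 gives p = -0.832031, negative; keep [-0.25, 0]
t = -0.125 gives p = 0.160889, positive; keep [-0.25, -0.125]
t = -0.1875 gives p = -0.319, negative; keep [-0.1875, -0.125]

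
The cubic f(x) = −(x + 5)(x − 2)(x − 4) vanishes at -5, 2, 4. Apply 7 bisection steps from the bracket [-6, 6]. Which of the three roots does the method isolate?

m = 0, f(m) = -40 (−); new bracket [-6, 0]
m = -3, f(m) = -70 (−); new bracket [-6, -3]
m = -4.5, f(m) = -27.625 (−); new bracket [-6, -4.5]
m = -5.25, f(m) = 16.7656 (+); new bracket [-5.25, -4.5]
m = -4.875, f(m) = -7.627 (−); new bracket [-5.25, -4.875]
m = -5.0625, f(m) = 4.0002 (+); new bracket [-5.0625, -4.875]
m = -4.96875, f(m) = -1.9532 (−); new bracket [-5.0625, -4.96875]

-5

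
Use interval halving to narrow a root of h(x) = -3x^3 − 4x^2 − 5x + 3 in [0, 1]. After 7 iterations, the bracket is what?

[0.4140625, 0.421875]

m = 0.5, h(m) = -0.875 (−); new bracket [0, 0.5]
m = 0.25, h(m) = 1.453125 (+); new bracket [0.25, 0.5]
m = 0.375, h(m) = 0.404297 (+); new bracket [0.375, 0.5]
m = 0.4375, h(m) = -0.2043 (−); new bracket [0.375, 0.4375]
m = 0.40625, h(m) = 0.1075 (+); new bracket [0.40625, 0.4375]
m = 0.421875, h(m) = -0.0465 (−); new bracket [0.40625, 0.421875]
m = 0.4140625, h(m) = 0.0309 (+); new bracket [0.4140625, 0.421875]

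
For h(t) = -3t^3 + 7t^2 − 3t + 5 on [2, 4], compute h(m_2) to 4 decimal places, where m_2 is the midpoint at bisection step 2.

-5.6250

m = 3, h(m) = -22 (−); new bracket [2, 3]
m = 2.5, h(m) = -5.625 (−); new bracket [2, 2.5]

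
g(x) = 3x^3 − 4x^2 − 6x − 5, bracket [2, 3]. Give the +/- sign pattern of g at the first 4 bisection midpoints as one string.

m = 2.5, g(m) = 1.875 (+); new bracket [2, 2.5]
m = 2.25, g(m) = -4.578125 (−); new bracket [2.25, 2.5]
m = 2.375, g(m) = -1.623047 (−); new bracket [2.375, 2.5]
m = 2.4375, g(m) = 0.0559 (+); new bracket [2.375, 2.4375]

+--+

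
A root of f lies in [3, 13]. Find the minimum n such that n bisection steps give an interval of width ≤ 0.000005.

21

Width after n steps is 10/2^n. Need 2^n ≥ 10/0.000005 = 2000000.
2^20 = 1048576 < 2000000 ≤ 2^21 = 2097152, so n = 21.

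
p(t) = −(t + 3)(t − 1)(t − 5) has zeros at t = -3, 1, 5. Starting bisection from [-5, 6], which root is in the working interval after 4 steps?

t = 0.5 gives p = -7.875, negative; keep [-5, 0.5]
t = -2.25 gives p = -17.671875, negative; keep [-5, -2.25]
t = -3.625 gives p = 24.931641, positive; keep [-3.625, -2.25]
t = -2.9375 gives p = -1.9534, negative; keep [-3.625, -2.9375]

-3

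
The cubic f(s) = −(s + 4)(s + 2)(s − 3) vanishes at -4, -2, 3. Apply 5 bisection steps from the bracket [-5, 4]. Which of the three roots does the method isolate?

midpoint -0.5: f = 18.375 > 0 → [-0.5, 4]
midpoint 1.75: f = 26.953125 > 0 → [1.75, 4]
midpoint 2.875: f = 4.189453 > 0 → [2.875, 4]
midpoint 3.4375: f = -17.6931 < 0 → [2.875, 3.4375]
midpoint 3.15625: f = -5.7655 < 0 → [2.875, 3.15625]

3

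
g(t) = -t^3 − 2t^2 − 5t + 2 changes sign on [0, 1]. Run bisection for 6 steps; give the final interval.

g(0.5) = -1.125 < 0, so the root lies in [0, 0.5]
g(0.25) = 0.609375 > 0, so the root lies in [0.25, 0.5]
g(0.375) = -0.208984 < 0, so the root lies in [0.25, 0.375]
g(0.3125) = 0.2117 > 0, so the root lies in [0.3125, 0.375]
g(0.34375) = 0.0043 > 0, so the root lies in [0.34375, 0.375]
g(0.359375) = -0.1016 < 0, so the root lies in [0.34375, 0.359375]

[0.34375, 0.359375]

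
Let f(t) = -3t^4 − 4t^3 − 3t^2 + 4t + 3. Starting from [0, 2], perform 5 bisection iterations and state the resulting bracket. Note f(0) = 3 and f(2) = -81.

m = 1, f(m) = -3 (−); new bracket [0, 1]
m = 0.5, f(m) = 3.5625 (+); new bracket [0.5, 1]
m = 0.75, f(m) = 1.675781 (+); new bracket [0.75, 1]
m = 0.875, f(m) = -0.2351 (−); new bracket [0.75, 0.875]
m = 0.8125, f(m) = 0.8166 (+); new bracket [0.8125, 0.875]

[0.8125, 0.875]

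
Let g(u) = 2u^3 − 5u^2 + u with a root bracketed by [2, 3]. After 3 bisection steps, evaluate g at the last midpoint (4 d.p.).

0.9648

u = 2.5 gives g = 2.5, positive; keep [2, 2.5]
u = 2.25 gives g = -0.28125, negative; keep [2.25, 2.5]
u = 2.375 gives g = 0.964844, positive; keep [2.25, 2.375]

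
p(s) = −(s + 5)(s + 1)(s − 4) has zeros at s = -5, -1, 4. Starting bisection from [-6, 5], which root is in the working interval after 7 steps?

4

p(-0.5) = 10.125 > 0, so the root lies in [-0.5, 5]
p(2.25) = 41.234375 > 0, so the root lies in [2.25, 5]
p(3.625) = 14.958984 > 0, so the root lies in [3.625, 5]
p(4.3125) = -15.4602 < 0, so the root lies in [3.625, 4.3125]
p(3.96875) = 1.3926 > 0, so the root lies in [3.96875, 4.3125]
p(4.140625) = -6.6078 < 0, so the root lies in [3.96875, 4.140625]
p(4.0546875) = -2.503 < 0, so the root lies in [3.96875, 4.0546875]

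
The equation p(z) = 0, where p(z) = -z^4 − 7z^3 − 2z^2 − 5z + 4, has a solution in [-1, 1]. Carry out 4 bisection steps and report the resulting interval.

midpoint 0: p = 4 > 0 → [0, 1]
midpoint 0.5: p = 0.0625 > 0 → [0.5, 1]
midpoint 0.75: p = -4.144531 < 0 → [0.5, 0.75]
midpoint 0.625: p = -1.7678 < 0 → [0.5, 0.625]

[0.5, 0.625]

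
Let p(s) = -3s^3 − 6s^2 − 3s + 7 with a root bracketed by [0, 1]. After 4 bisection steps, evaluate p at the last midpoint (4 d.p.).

p(0.5) = 3.625 > 0, so the root lies in [0.5, 1]
p(0.75) = 0.109375 > 0, so the root lies in [0.75, 1]
p(0.875) = -2.228516 < 0, so the root lies in [0.75, 0.875]
p(0.8125) = -1.0076 < 0, so the root lies in [0.75, 0.8125]

-1.0076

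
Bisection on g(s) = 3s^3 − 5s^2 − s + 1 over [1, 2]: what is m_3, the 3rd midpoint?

m = 1.5, g(m) = -1.625 (−); new bracket [1.5, 2]
m = 1.75, g(m) = 0.015625 (+); new bracket [1.5, 1.75]
m = 1.625, g(m) = -0.955078 (−); new bracket [1.625, 1.75]

1.625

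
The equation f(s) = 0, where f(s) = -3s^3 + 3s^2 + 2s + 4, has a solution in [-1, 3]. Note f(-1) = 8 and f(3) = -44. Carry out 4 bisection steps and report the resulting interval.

midpoint 1: f = 6 > 0 → [1, 3]
midpoint 2: f = -4 < 0 → [1, 2]
midpoint 1.5: f = 3.625 > 0 → [1.5, 2]
midpoint 1.75: f = 0.6094 > 0 → [1.75, 2]

[1.75, 2]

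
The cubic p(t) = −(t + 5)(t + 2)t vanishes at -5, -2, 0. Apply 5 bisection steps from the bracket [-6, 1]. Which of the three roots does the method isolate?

p(-2.5) = -3.125 < 0, so the root lies in [-6, -2.5]
p(-4.25) = -7.171875 < 0, so the root lies in [-6, -4.25]
p(-5.125) = 2.001953 > 0, so the root lies in [-5.125, -4.25]
p(-4.6875) = -3.9368 < 0, so the root lies in [-5.125, -4.6875]
p(-4.90625) = -1.3368 < 0, so the root lies in [-5.125, -4.90625]

-5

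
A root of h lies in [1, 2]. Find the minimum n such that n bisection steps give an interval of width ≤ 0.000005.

Width after n steps is 1/2^n. Need 2^n ≥ 1/0.000005 = 200000.
2^17 = 131072 < 200000 ≤ 2^18 = 262144, so n = 18.

18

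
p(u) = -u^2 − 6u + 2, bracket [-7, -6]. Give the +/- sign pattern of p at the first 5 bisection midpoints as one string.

-+-+-

m = -6.5, p(m) = -1.25 (−); new bracket [-6.5, -6]
m = -6.25, p(m) = 0.4375 (+); new bracket [-6.5, -6.25]
m = -6.375, p(m) = -0.390625 (−); new bracket [-6.375, -6.25]
m = -6.3125, p(m) = 0.0273 (+); new bracket [-6.375, -6.3125]
m = -6.34375, p(m) = -0.1807 (−); new bracket [-6.34375, -6.3125]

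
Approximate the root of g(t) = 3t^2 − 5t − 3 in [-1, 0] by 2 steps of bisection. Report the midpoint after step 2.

-0.25

m = -0.5, g(m) = 0.25 (+); new bracket [-0.5, 0]
m = -0.25, g(m) = -1.5625 (−); new bracket [-0.5, -0.25]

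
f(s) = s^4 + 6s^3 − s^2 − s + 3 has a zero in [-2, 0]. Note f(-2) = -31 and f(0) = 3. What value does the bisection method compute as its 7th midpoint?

f(-1) = -2 < 0, so the root lies in [-1, 0]
f(-0.5) = 2.5625 > 0, so the root lies in [-1, -0.5]
f(-0.75) = 0.972656 > 0, so the root lies in [-1, -0.75]
f(-0.875) = -0.324 < 0, so the root lies in [-0.875, -0.75]
f(-0.8125) = 0.3699 > 0, so the root lies in [-0.875, -0.8125]
f(-0.84375) = 0.0346 > 0, so the root lies in [-0.875, -0.84375]
f(-0.859375) = -0.1418 < 0, so the root lies in [-0.859375, -0.84375]

-0.859375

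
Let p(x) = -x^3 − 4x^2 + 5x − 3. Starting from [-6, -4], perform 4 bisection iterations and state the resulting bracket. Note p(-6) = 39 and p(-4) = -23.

x = -5 gives p = -3, negative; keep [-6, -5]
x = -5.5 gives p = 14.875, positive; keep [-5.5, -5]
x = -5.25 gives p = 5.203125, positive; keep [-5.25, -5]
x = -5.125 gives p = 0.9238, positive; keep [-5.125, -5]

[-5.125, -5]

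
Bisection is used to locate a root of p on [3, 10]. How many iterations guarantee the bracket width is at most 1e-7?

27

Width after n steps is 7/2^n. Need 2^n ≥ 7/1e-7 = 70000000.
2^26 = 67108864 < 70000000 ≤ 2^27 = 134217728, so n = 27.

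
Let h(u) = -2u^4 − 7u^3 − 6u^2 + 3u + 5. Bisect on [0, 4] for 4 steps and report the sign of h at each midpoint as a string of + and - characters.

midpoint 2: h = -101 < 0 → [0, 2]
midpoint 1: h = -7 < 0 → [0, 1]
midpoint 0.5: h = 4 > 0 → [0.5, 1]
midpoint 0.75: h = 0.2891 > 0 → [0.75, 1]

--++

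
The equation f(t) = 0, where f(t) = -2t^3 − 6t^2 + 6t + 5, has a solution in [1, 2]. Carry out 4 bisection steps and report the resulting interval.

midpoint 1.5: f = -6.25 < 0 → [1, 1.5]
midpoint 1.25: f = -0.78125 < 0 → [1, 1.25]
midpoint 1.125: f = 1.308594 > 0 → [1.125, 1.25]
midpoint 1.1875: f = 0.3149 > 0 → [1.1875, 1.25]

[1.1875, 1.25]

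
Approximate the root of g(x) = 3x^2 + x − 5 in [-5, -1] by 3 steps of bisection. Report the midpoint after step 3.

-1.5

g(-3) = 19 > 0, so the root lies in [-3, -1]
g(-2) = 5 > 0, so the root lies in [-2, -1]
g(-1.5) = 0.25 > 0, so the root lies in [-1.5, -1]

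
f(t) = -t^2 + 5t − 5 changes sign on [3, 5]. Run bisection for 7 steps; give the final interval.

[3.609375, 3.625]

midpoint 4: f = -1 < 0 → [3, 4]
midpoint 3.5: f = 0.25 > 0 → [3.5, 4]
midpoint 3.75: f = -0.3125 < 0 → [3.5, 3.75]
midpoint 3.625: f = -0.0156 < 0 → [3.5, 3.625]
midpoint 3.5625: f = 0.1211 > 0 → [3.5625, 3.625]
midpoint 3.59375: f = 0.0537 > 0 → [3.59375, 3.625]
midpoint 3.609375: f = 0.0193 > 0 → [3.609375, 3.625]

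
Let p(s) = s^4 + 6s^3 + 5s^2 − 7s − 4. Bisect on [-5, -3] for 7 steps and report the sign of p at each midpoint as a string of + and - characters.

--+-+++

p(-4) = -24 < 0, so the root lies in [-5, -4]
p(-4.5) = -7.9375 < 0, so the root lies in [-5, -4.5]
p(-4.75) = 8.097656 > 0, so the root lies in [-4.75, -4.5]
p(-4.625) = -0.7029 < 0, so the root lies in [-4.75, -4.625]
p(-4.6875) = 3.4924 > 0, so the root lies in [-4.6875, -4.625]
p(-4.65625) = 1.3447 > 0, so the root lies in [-4.65625, -4.625]
p(-4.640625) = 0.3085 > 0, so the root lies in [-4.640625, -4.625]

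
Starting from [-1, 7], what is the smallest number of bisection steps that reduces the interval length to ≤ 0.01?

Width after n steps is 8/2^n. Need 2^n ≥ 8/0.01 = 800.
2^9 = 512 < 800 ≤ 2^10 = 1024, so n = 10.

10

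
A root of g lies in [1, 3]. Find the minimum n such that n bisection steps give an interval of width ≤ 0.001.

Width after n steps is 2/2^n. Need 2^n ≥ 2/0.001 = 2000.
2^10 = 1024 < 2000 ≤ 2^11 = 2048, so n = 11.

11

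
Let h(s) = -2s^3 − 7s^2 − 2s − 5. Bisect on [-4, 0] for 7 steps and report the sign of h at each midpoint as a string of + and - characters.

--+--+-

m = -2, h(m) = -13 (−); new bracket [-4, -2]
m = -3, h(m) = -8 (−); new bracket [-4, -3]
m = -3.5, h(m) = 2 (+); new bracket [-3.5, -3]
m = -3.25, h(m) = -3.7812 (−); new bracket [-3.5, -3.25]
m = -3.375, h(m) = -1.0977 (−); new bracket [-3.5, -3.375]
m = -3.4375, h(m) = 0.3979 (+); new bracket [-3.4375, -3.375]
m = -3.40625, h(m) = -0.363 (−); new bracket [-3.4375, -3.40625]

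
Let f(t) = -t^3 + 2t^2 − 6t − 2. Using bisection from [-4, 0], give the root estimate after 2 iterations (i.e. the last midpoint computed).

-1

t = -2 gives f = 26, positive; keep [-2, 0]
t = -1 gives f = 7, positive; keep [-1, 0]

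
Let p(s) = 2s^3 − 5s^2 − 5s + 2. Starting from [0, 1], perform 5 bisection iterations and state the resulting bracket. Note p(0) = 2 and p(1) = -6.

[0.3125, 0.34375]

m = 0.5, p(m) = -1.5 (−); new bracket [0, 0.5]
m = 0.25, p(m) = 0.46875 (+); new bracket [0.25, 0.5]
m = 0.375, p(m) = -0.472656 (−); new bracket [0.25, 0.375]
m = 0.3125, p(m) = 0.0103 (+); new bracket [0.3125, 0.375]
m = 0.34375, p(m) = -0.2283 (−); new bracket [0.3125, 0.34375]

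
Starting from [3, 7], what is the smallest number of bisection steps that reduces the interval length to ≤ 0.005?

10

Width after n steps is 4/2^n. Need 2^n ≥ 4/0.005 = 800.
2^9 = 512 < 800 ≤ 2^10 = 1024, so n = 10.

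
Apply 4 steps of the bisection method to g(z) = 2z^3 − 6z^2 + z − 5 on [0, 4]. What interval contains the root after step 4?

[3, 3.25]

g(2) = -11 < 0, so the root lies in [2, 4]
g(3) = -2 < 0, so the root lies in [3, 4]
g(3.5) = 10.75 > 0, so the root lies in [3, 3.5]
g(3.25) = 3.5312 > 0, so the root lies in [3, 3.25]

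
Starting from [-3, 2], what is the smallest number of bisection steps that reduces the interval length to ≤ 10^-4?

Width after n steps is 5/2^n. Need 2^n ≥ 5/10^-4 = 50000.
2^15 = 32768 < 50000 ≤ 2^16 = 65536, so n = 16.

16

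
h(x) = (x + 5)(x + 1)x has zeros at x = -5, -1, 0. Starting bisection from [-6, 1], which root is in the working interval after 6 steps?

m = -2.5, h(m) = 9.375 (+); new bracket [-6, -2.5]
m = -4.25, h(m) = 10.359375 (+); new bracket [-6, -4.25]
m = -5.125, h(m) = -2.642578 (−); new bracket [-5.125, -4.25]
m = -4.6875, h(m) = 5.4016 (+); new bracket [-5.125, -4.6875]
m = -4.90625, h(m) = 1.7967 (+); new bracket [-5.125, -4.90625]
m = -5.015625, h(m) = -0.3147 (−); new bracket [-5.015625, -4.90625]

-5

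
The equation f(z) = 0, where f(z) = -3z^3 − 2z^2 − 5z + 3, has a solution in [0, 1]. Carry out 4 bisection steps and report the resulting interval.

[0.4375, 0.5]

z = 0.5 gives f = -0.375, negative; keep [0, 0.5]
z = 0.25 gives f = 1.578125, positive; keep [0.25, 0.5]
z = 0.375 gives f = 0.685547, positive; keep [0.375, 0.5]
z = 0.4375 gives f = 0.1785, positive; keep [0.4375, 0.5]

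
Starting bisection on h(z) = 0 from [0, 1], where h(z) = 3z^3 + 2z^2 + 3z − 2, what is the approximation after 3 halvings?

0.375

m = 0.5, h(m) = 0.375 (+); new bracket [0, 0.5]
m = 0.25, h(m) = -1.078125 (−); new bracket [0.25, 0.5]
m = 0.375, h(m) = -0.435547 (−); new bracket [0.375, 0.5]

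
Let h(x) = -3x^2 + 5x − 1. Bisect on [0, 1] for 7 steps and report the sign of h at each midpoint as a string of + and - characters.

midpoint 0.5: h = 0.75 > 0 → [0, 0.5]
midpoint 0.25: h = 0.0625 > 0 → [0, 0.25]
midpoint 0.125: h = -0.421875 < 0 → [0.125, 0.25]
midpoint 0.1875: h = -0.168 < 0 → [0.1875, 0.25]
midpoint 0.21875: h = -0.0498 < 0 → [0.21875, 0.25]
midpoint 0.234375: h = 0.0071 > 0 → [0.21875, 0.234375]
midpoint 0.2265625: h = -0.0212 < 0 → [0.2265625, 0.234375]

++---+-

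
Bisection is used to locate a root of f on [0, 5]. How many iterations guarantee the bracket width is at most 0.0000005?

24

Width after n steps is 5/2^n. Need 2^n ≥ 5/0.0000005 = 10000000.
2^23 = 8388608 < 10000000 ≤ 2^24 = 16777216, so n = 24.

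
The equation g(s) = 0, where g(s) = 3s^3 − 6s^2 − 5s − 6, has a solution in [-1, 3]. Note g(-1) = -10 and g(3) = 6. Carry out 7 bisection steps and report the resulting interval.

[2.8125, 2.84375]

midpoint 1: g = -14 < 0 → [1, 3]
midpoint 2: g = -16 < 0 → [2, 3]
midpoint 2.5: g = -9.125 < 0 → [2.5, 3]
midpoint 2.75: g = -2.7344 < 0 → [2.75, 3]
midpoint 2.875: g = 1.3223 > 0 → [2.75, 2.875]
midpoint 2.8125: g = -0.7815 < 0 → [2.8125, 2.875]
midpoint 2.84375: g = 0.2513 > 0 → [2.8125, 2.84375]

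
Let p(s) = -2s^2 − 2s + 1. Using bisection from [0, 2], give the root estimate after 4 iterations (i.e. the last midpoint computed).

m = 1, p(m) = -3 (−); new bracket [0, 1]
m = 0.5, p(m) = -0.5 (−); new bracket [0, 0.5]
m = 0.25, p(m) = 0.375 (+); new bracket [0.25, 0.5]
m = 0.375, p(m) = -0.0312 (−); new bracket [0.25, 0.375]

0.375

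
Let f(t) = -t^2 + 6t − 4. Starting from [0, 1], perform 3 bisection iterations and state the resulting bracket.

midpoint 0.5: f = -1.25 < 0 → [0.5, 1]
midpoint 0.75: f = -0.0625 < 0 → [0.75, 1]
midpoint 0.875: f = 0.484375 > 0 → [0.75, 0.875]

[0.75, 0.875]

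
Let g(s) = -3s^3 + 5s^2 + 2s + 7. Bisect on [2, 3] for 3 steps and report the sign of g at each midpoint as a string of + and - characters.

s = 2.5 gives g = -3.625, negative; keep [2, 2.5]
s = 2.25 gives g = 2.640625, positive; keep [2.25, 2.5]
s = 2.375 gives g = -0.236328, negative; keep [2.25, 2.375]

-+-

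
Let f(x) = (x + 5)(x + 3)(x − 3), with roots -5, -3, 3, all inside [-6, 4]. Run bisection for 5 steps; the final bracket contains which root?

midpoint -1: f = -32 < 0 → [-1, 4]
midpoint 1.5: f = -43.875 < 0 → [1.5, 4]
midpoint 2.75: f = -11.140625 < 0 → [2.75, 4]
midpoint 3.375: f = 20.0215 > 0 → [2.75, 3.375]
midpoint 3.0625: f = 3.0549 > 0 → [2.75, 3.0625]

3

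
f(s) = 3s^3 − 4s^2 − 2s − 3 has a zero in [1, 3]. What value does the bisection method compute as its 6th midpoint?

f(2) = 1 > 0, so the root lies in [1, 2]
f(1.5) = -4.875 < 0, so the root lies in [1.5, 2]
f(1.75) = -2.671875 < 0, so the root lies in [1.75, 2]
f(1.875) = -1.0371 < 0, so the root lies in [1.875, 2]
f(1.9375) = -0.071 < 0, so the root lies in [1.9375, 2]
f(1.96875) = 0.4511 > 0, so the root lies in [1.9375, 1.96875]

1.96875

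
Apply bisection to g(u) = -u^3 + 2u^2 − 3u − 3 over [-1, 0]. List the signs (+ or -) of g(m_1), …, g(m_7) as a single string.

-+-+++-

u = -0.5 gives g = -0.875, negative; keep [-1, -0.5]
u = -0.75 gives g = 0.796875, positive; keep [-0.75, -0.5]
u = -0.625 gives g = -0.099609, negative; keep [-0.75, -0.625]
u = -0.6875 gives g = 0.3328, positive; keep [-0.6875, -0.625]
u = -0.65625 gives g = 0.1127, positive; keep [-0.65625, -0.625]
u = -0.640625 gives g = 0.0056, positive; keep [-0.640625, -0.625]
u = -0.6328125 gives g = -0.0472, negative; keep [-0.640625, -0.6328125]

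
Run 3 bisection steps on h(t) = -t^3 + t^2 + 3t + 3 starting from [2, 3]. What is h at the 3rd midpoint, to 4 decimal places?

-0.3223

t = 2.5 gives h = 1.125, positive; keep [2.5, 3]
t = 2.75 gives h = -1.984375, negative; keep [2.5, 2.75]
t = 2.625 gives h = -0.322266, negative; keep [2.5, 2.625]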